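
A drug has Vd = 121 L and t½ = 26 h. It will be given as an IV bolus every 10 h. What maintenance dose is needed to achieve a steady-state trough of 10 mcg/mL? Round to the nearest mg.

τ/t½ = 10/26 ≈ 0.38462, so f = (1/2)^(10/26) ≈ 0.765983.
Cmin,ss = (D/Vd)·f/(1−f), so D = Cmin,ss·Vd·(1−f)/f.
D = 10 × 121 × (1−f)/f ≈ 10 × 121 × 0.30551 ≈ 369.67 mg.

370 mg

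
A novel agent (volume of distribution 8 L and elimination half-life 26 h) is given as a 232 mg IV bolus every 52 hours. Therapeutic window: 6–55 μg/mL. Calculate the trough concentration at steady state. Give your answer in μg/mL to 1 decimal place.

The dosing interval is 2 half-lives, so f = 2^(−2) = 0.25.
At steady state, R = 1/(1 − 0.25) = 4/3.
Single-dose peak C₀ = D/Vd = 232/8 = 29 μg/mL.
Steady-state peak Cmax,ss = C₀·R = 29 × 4/3 ≈ 38.667 μg/mL.
Steady-state trough Cmin,ss = Cmax,ss·f ≈ 38.667 × 0.25 ≈ 9.667 μg/mL.
Trough 9.7 μg/mL vs MEC 6 μg/mL: adequate.

9.7 μg/mL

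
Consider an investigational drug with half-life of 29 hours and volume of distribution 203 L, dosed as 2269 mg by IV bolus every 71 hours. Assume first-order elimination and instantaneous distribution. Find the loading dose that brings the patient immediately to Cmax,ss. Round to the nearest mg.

f = (1/2)^(71/29) ≈ 0.183230; accumulation ratio R = 1/(1−f) ≈ 1.22433.
Loading dose to hit Cmax,ss on first dose: D_load = D_maint·R ≈ 2269 × 1.22433 ≈ 2778.00 mg.

2778 mg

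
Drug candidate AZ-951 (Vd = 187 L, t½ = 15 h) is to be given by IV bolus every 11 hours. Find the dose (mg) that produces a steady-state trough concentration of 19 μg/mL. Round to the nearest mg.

τ/t½ = 11/15 ≈ 0.73333, so f = (1/2)^(11/15) ≈ 0.601513.
Cmin,ss = (D/Vd)·f/(1−f), so D = Cmin,ss·Vd·(1−f)/f.
D = 19 × 187 × (1−f)/f ≈ 19 × 187 × 0.66247 ≈ 2353.76 mg.

2354 mg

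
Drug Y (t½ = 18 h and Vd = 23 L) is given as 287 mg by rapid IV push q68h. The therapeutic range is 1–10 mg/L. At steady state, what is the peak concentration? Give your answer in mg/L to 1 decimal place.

k = ln2/t½ = ln2/18 ≈ 0.038508 h⁻¹; fraction remaining f = e^(−kτ) = e^(−0.038508×68) ≈ 0.0729.
Accumulation ratio R = 1/(1 − f) ≈ 1/0.9271 ≈ 1.0786.
Each bolus raises the concentration by D/Vd = 287/23 ≈ 12.478 mg/L.
Steady-state peak Cmax,ss = C₀·R ≈ 12.478 × 1.0786 ≈ 13.459 mg/L.
Peak 13.5 mg/L vs MTC 10 mg/L: exceeds toxic threshold.

13.5 mg/L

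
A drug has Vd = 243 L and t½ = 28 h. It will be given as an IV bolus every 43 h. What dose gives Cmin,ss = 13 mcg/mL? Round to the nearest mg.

6000 mg

τ/t½ = 43/28 ≈ 1.5357, so f = (1/2)^(43/28) ≈ 0.344909.
Cmin,ss = (D/Vd)·f/(1−f), so D = Cmin,ss·Vd·(1−f)/f.
D = 13 × 243 × (1−f)/f ≈ 13 × 243 × 1.89932 ≈ 5999.95 mg.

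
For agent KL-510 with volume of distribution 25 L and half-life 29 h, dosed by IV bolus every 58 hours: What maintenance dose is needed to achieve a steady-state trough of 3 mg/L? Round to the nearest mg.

225 mg

τ/t½ = 58/29 ≈ 2, so f = (1/2)^(58/29) ≈ 0.250000.
Cmin,ss = (D/Vd)·f/(1−f), so D = Cmin,ss·Vd·(1−f)/f.
D = 3 × 25 × (1−f)/f ≈ 3 × 25 × 3.00000 ≈ 225.00 mg.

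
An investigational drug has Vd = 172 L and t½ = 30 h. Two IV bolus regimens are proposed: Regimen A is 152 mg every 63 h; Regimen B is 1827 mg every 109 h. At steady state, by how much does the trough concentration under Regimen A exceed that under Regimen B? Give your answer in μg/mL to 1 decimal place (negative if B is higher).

-0.7 μg/mL

Regimen A: f = (1/2)^(63/30) ≈ 0.2333; Cmin,ss = (152/172)·f/(1−f) ≈ 0.269 μg/mL.
Regimen B: f = (1/2)^(109/30) ≈ 0.0806; Cmin,ss = (1827/172)·f/(1−f) ≈ 0.931 μg/mL.
Difference ≈ 0.269 − 0.931 ≈ -0.662 μg/mL.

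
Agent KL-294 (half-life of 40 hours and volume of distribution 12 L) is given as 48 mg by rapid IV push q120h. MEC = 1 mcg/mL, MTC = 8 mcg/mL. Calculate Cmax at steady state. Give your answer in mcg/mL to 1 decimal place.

τ = 120 h = 3 half-lives, so f = (1/2)^3 = 0.125.
At steady state, R = 1/(1 − 0.125) = 8/7.
Single-dose peak C₀ = D/Vd = 48/12 = 4 mcg/mL.
Steady-state peak Cmax,ss = C₀·R = 4 × 8/7 ≈ 4.571 mcg/mL.
Peak 4.6 mcg/mL vs MTC 8 mcg/mL: below toxic threshold.

4.6 mcg/mL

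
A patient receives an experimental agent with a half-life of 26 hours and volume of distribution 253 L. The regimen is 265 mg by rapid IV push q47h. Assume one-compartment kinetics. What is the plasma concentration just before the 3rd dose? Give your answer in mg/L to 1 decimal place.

f = (1/2)^(τ/t½) = (1/2)^(47/26) ≈ 0.2856.
C₀ = D/Vd = 265/253 ≈ 1.047 mg/L.
Before the 3rd dose, 2 doses have been given. Superposition: Cmin = C₀·(f + f²).
≈ 1.047 × (0.2856 + 0.0816) ≈ 1.047 × 0.3672 ≈ 0.384 mg/L.

0.4 mg/L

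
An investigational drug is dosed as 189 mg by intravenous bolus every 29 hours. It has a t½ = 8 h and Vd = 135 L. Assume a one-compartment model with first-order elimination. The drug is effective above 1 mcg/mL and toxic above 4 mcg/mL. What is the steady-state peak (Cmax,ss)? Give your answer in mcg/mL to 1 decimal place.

1.5 mcg/mL

Over one 29-h interval, 29/8 ≈ 3.625 half-lives elapse, leaving f ≈ 0.0811 of each dose.
Accumulation ratio R = 1/(1 − f) ≈ 1/0.9189 ≈ 1.0883.
Single-dose peak C₀ = D/Vd = 189/135 ≈ 1.400 mcg/mL.
Cmax,ss = C₀/(1 − f) ≈ 1.400/0.9189 ≈ 1.524 mcg/mL.
Peak 1.5 mcg/mL vs MTC 4 mcg/mL: below toxic threshold.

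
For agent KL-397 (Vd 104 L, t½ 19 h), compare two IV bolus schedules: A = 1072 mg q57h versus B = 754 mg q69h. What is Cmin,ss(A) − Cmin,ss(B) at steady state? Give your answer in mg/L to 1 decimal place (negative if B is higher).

Regimen A: f = (1/2)^(57/19) ≈ 0.1250; Cmin,ss = (1072/104)·f/(1−f) ≈ 1.473 mg/L.
Regimen B: f = (1/2)^(69/19) ≈ 0.0807; Cmin,ss = (754/104)·f/(1−f) ≈ 0.636 mg/L.
Difference ≈ 1.473 − 0.636 ≈ 0.837 mg/L.

0.8 mg/L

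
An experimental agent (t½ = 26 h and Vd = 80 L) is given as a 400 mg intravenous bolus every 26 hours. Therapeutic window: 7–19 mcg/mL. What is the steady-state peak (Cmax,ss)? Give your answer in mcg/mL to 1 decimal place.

10.0 mcg/mL

τ = 26 h = 1 half-life, so f = (1/2)^1 = 0.5.
At steady state, R = 1/(1 − 0.5) = 2/1.
Single-dose peak C₀ = D/Vd = 400/80 = 5 mcg/mL.
Steady-state peak Cmax,ss = C₀·R = 5 × 2/1 ≈ 10.000 mcg/mL.
Peak 10.0 mcg/mL vs MTC 19 mcg/mL: below toxic threshold.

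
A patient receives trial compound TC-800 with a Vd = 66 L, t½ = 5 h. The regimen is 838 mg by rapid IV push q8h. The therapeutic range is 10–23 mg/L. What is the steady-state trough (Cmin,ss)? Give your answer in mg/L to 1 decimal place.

τ/t½ = 8/5 ≈ 1.6, so fraction remaining f = (1/2)^(8/5) ≈ 0.3299.
Single-dose peak C₀ = D/Vd = 838/66 ≈ 12.697 mg/L.
Steady-state trough Cmin,ss = C₀·f/(1−f) ≈ 12.697 × 0.3299/0.6701 ≈ 6.251 mg/L.
Trough 6.3 mg/L vs MEC 10 mg/L: subtherapeutic.

6.3 mg/L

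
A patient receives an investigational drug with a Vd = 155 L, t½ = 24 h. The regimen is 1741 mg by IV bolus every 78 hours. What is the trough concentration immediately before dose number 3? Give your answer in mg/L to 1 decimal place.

f = (1/2)^(τ/t½) = (1/2)^(78/24) ≈ 0.1051.
C₀ = D/Vd = 1741/155 ≈ 11.232 mg/L.
Before the 3rd dose, 2 doses have been given. Superposition: Cmin = C₀·(f + f²).
≈ 11.232 × (0.1051 + 0.0110) ≈ 11.232 × 0.1161 ≈ 1.304 mg/L.

1.3 mg/L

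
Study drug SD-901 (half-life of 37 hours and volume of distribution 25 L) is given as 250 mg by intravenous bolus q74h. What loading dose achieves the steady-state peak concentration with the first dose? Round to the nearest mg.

f = (1/2)^(74/37) ≈ 0.250000; accumulation ratio R = 1/(1−f) ≈ 1.33333.
Loading dose to hit Cmax,ss on first dose: D_load = D_maint·R ≈ 250 × 1.33333 ≈ 333.33 mg.

333 mg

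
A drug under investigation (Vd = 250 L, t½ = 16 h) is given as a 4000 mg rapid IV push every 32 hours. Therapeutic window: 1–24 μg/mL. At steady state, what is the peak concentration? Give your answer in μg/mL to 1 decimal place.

21.3 μg/mL

τ = 32 h = 2 half-lives, so f = (1/2)^2 = 0.25.
At steady state, R = 1/(1 − 0.25) = 4/3.
Single-dose peak C₀ = D/Vd = 4000/250 = 16 μg/mL.
Steady-state peak Cmax,ss = C₀·R = 16 × 4/3 ≈ 21.333 μg/mL.
Peak 21.3 μg/mL vs MTC 24 μg/mL: below toxic threshold.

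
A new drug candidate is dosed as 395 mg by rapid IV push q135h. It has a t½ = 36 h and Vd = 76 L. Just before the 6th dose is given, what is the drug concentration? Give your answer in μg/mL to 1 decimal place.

f = (1/2)^(τ/t½) = (1/2)^(135/36) ≈ 0.0743.
C₀ = D/Vd = 395/76 ≈ 5.197 μg/mL.
Before the 6th dose, 5 doses have been given. Superposition: Cmin = C₀·(f + f² + … + f^5).
≈ 5.197 × (0.0743 + 0.0055 + 0.0004 + 0.0000 + 0.0000) ≈ 5.197 × 0.0802 ≈ 0.417 μg/mL.

0.4 μg/mL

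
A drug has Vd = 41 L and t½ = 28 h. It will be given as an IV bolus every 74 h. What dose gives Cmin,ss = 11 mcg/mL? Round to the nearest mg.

τ/t½ = 74/28 ≈ 2.6429, so f = (1/2)^(74/28) ≈ 0.160111.
Cmin,ss = (D/Vd)·f/(1−f), so D = Cmin,ss·Vd·(1−f)/f.
D = 11 × 41 × (1−f)/f ≈ 11 × 41 × 5.24567 ≈ 2365.80 mg.

2366 mg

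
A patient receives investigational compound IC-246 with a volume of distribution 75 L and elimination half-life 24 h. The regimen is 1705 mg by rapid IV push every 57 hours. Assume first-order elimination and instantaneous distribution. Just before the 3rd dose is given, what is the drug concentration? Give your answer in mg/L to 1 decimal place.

f = (1/2)^(τ/t½) = (1/2)^(57/24) ≈ 0.1928.
C₀ = D/Vd = 1705/75 ≈ 22.733 mg/L.
Before the 3rd dose, 2 doses have been given. Superposition: Cmin = C₀·(f + f²).
≈ 22.733 × (0.1928 + 0.0372) ≈ 22.733 × 0.2300 ≈ 5.229 mg/L.

5.2 mg/L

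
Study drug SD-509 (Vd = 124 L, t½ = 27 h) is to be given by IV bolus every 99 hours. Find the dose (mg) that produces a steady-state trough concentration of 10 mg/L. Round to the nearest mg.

τ/t½ = 99/27 ≈ 3.6667, so f = (1/2)^(99/27) ≈ 0.078745.
Cmin,ss = (D/Vd)·f/(1−f), so D = Cmin,ss·Vd·(1−f)/f.
D = 10 × 124 × (1−f)/f ≈ 10 × 124 × 11.69922 ≈ 14507.03 mg.

14507 mg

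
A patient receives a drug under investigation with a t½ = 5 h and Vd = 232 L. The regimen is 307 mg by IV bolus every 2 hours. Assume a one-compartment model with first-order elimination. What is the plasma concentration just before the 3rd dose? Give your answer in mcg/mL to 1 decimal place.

1.8 mcg/mL

f = (1/2)^(τ/t½) = (1/2)^(2/5) ≈ 0.7579.
C₀ = D/Vd = 307/232 ≈ 1.323 mcg/mL.
Before the 3rd dose, 2 doses have been given. Superposition: Cmin = C₀·(f + f²).
≈ 1.323 × (0.7579 + 0.5744) ≈ 1.323 × 1.3323 ≈ 1.763 mcg/mL.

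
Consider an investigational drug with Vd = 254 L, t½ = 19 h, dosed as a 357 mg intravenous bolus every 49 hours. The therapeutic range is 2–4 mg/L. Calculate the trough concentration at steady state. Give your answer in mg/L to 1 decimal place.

0.3 mg/L

k = ln2/t½ = ln2/19 ≈ 0.036481 h⁻¹; fraction remaining f = e^(−kτ) = e^(−0.036481×49) ≈ 0.1674.
At steady state, accumulation factor R = 1/(1 − e^(−kτ)) ≈ 1.2011.
Each bolus raises the concentration by D/Vd = 357/254 ≈ 1.406 mg/L.
Cmax,ss = C₀/(1 − f) ≈ 1.406/0.8326 ≈ 1.689 mg/L.
One interval later, Cmin,ss = Cmax,ss·e^(−kτ) ≈ 1.689 × 0.1674 ≈ 0.283 mg/L.
Trough 0.3 mg/L vs MEC 2 mg/L: subtherapeutic.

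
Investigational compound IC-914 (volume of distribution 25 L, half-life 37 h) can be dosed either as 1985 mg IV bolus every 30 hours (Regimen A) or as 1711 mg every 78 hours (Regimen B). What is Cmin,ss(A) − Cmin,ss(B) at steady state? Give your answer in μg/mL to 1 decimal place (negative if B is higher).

Regimen A: f = (1/2)^(30/37) ≈ 0.5701; Cmin,ss = (1985/25)·f/(1−f) ≈ 105.294 μg/mL.
Regimen B: f = (1/2)^(78/37) ≈ 0.2320; Cmin,ss = (1711/25)·f/(1−f) ≈ 20.675 μg/mL.
Difference ≈ 105.294 − 20.675 ≈ 84.619 μg/mL.

84.6 μg/mL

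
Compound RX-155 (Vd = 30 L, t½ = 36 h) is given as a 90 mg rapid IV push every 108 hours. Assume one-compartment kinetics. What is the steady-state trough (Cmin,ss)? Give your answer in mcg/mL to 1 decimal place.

0.4 mcg/mL

τ = 108 h = 3 half-lives, so f = (1/2)^3 = 0.125.
Accumulation ratio R = 1/(1 − f) = 1/0.875 = 8/7.
Single-dose peak C₀ = D/Vd = 90/30 = 3 mcg/mL.
Steady-state peak Cmax,ss = C₀·R = 3 × 8/7 ≈ 3.429 mcg/mL.
Steady-state trough Cmin,ss = Cmax,ss·f ≈ 3.429 × 0.125 ≈ 0.429 mcg/mL.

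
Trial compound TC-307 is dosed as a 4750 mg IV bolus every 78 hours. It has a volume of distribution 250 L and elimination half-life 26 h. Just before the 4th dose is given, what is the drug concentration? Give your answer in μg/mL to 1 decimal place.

f = (1/2)^(τ/t½) = (1/2)^(78/26) ≈ 0.1250.
C₀ = D/Vd = 4750/250 ≈ 19.000 μg/mL.
Before the 4th dose, 3 doses have been given. Superposition: Cmin = C₀·(f + f² + … + f^3).
≈ 19.000 × (0.1250 + 0.0156 + 0.0020) ≈ 19.000 × 0.1426 ≈ 2.709 μg/mL.

2.7 μg/mL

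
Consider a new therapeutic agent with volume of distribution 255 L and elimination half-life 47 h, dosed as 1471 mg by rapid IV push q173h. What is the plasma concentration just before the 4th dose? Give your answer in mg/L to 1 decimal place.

0.5 mg/L

f = (1/2)^(τ/t½) = (1/2)^(173/47) ≈ 0.0780.
C₀ = D/Vd = 1471/255 ≈ 5.769 mg/L.
Before the 4th dose, 3 doses have been given. Superposition: Cmin = C₀·(f + f² + … + f^3).
≈ 5.769 × (0.0780 + 0.0061 + 0.0005) ≈ 5.769 × 0.0846 ≈ 0.488 mg/L.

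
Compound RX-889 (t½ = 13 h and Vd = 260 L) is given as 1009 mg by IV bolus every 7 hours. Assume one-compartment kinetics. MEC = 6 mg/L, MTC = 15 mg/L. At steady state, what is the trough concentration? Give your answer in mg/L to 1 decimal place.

8.6 mg/L

τ/t½ = 7/13 ≈ 0.53846, so fraction remaining f = (1/2)^(7/13) ≈ 0.6885.
Single-dose peak C₀ = D/Vd = 1009/260 ≈ 3.881 mg/L.
Steady-state trough Cmin,ss = C₀·f/(1−f) ≈ 3.881 × 0.6885/0.3115 ≈ 8.578 mg/L.
Trough 8.6 mg/L vs MEC 6 mg/L: adequate.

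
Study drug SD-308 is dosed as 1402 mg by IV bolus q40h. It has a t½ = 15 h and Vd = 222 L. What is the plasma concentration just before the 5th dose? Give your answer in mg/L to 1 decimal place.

1.2 mg/L

f = (1/2)^(τ/t½) = (1/2)^(40/15) ≈ 0.1575.
C₀ = D/Vd = 1402/222 ≈ 6.315 mg/L.
Before the 5th dose, 4 doses have been given. Superposition: Cmin = C₀·(f + f² + … + f^4).
≈ 6.315 × (0.1575 + 0.0248 + 0.0039 + 0.0006) ≈ 6.315 × 0.1868 ≈ 1.180 mg/L.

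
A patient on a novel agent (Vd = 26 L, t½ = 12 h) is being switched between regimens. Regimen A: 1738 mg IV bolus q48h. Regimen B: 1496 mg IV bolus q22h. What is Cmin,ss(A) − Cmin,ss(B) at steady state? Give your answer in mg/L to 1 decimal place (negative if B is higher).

-18.0 mg/L

Regimen A: f = (1/2)^(48/12) ≈ 0.0625; Cmin,ss = (1738/26)·f/(1−f) ≈ 4.456 mg/L.
Regimen B: f = (1/2)^(22/12) ≈ 0.2806; Cmin,ss = (1496/26)·f/(1−f) ≈ 22.443 mg/L.
Difference ≈ 4.456 − 22.443 ≈ -17.987 mg/L.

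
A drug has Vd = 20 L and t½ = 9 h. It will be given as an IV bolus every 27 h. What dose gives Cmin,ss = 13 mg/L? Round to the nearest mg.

1820 mg

τ/t½ = 27/9 ≈ 3, so f = (1/2)^(27/9) ≈ 0.125000.
Cmin,ss = (D/Vd)·f/(1−f), so D = Cmin,ss·Vd·(1−f)/f.
D = 13 × 20 × (1−f)/f ≈ 13 × 20 × 7.00000 ≈ 1820.00 mg.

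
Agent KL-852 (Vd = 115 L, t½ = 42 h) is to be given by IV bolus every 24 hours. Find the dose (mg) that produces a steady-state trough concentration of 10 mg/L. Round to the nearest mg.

559 mg

τ/t½ = 24/42 ≈ 0.57143, so f = (1/2)^(24/42) ≈ 0.672950.
Cmin,ss = (D/Vd)·f/(1−f), so D = Cmin,ss·Vd·(1−f)/f.
D = 10 × 115 × (1−f)/f ≈ 10 × 115 × 0.48599 ≈ 558.89 mg.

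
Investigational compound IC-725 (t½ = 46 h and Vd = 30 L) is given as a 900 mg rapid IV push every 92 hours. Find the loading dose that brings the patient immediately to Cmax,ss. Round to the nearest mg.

1200 mg

f = (1/2)^(92/46) ≈ 0.250000; accumulation ratio R = 1/(1−f) ≈ 1.33333.
Loading dose to hit Cmax,ss on first dose: D_load = D_maint·R ≈ 900 × 1.33333 ≈ 1200.00 mg.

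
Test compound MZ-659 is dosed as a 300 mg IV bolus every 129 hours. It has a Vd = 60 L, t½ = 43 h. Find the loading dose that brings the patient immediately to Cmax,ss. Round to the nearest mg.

f = (1/2)^(129/43) ≈ 0.125000; accumulation ratio R = 1/(1−f) ≈ 1.14286.
Loading dose to hit Cmax,ss on first dose: D_load = D_maint·R ≈ 300 × 1.14286 ≈ 342.86 mg.

343 mg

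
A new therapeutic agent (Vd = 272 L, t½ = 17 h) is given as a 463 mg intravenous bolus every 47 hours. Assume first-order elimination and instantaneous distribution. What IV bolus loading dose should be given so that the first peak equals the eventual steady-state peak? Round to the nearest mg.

543 mg

f = (1/2)^(47/17) ≈ 0.147143; accumulation ratio R = 1/(1−f) ≈ 1.17253.
Loading dose to hit Cmax,ss on first dose: D_load = D_maint·R ≈ 463 × 1.17253 ≈ 542.88 mg.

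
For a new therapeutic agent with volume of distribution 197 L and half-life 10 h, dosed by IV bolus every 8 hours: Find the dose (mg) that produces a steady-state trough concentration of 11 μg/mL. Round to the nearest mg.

1606 mg

τ/t½ = 8/10 ≈ 0.8, so f = (1/2)^(8/10) ≈ 0.574349.
Cmin,ss = (D/Vd)·f/(1−f), so D = Cmin,ss·Vd·(1−f)/f.
D = 11 × 197 × (1−f)/f ≈ 11 × 197 × 0.74110 ≈ 1605.96 mg.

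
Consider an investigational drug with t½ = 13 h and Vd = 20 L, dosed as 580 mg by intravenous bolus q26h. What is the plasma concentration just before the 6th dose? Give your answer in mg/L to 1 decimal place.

f = (1/2)^(τ/t½) = (1/2)^(26/13) ≈ 0.2500.
C₀ = D/Vd = 580/20 ≈ 29.000 mg/L.
Before the 6th dose, 5 doses have been given. Superposition: Cmin = C₀·(f + f² + … + f^5).
≈ 29.000 × (0.2500 + 0.0625 + 0.0156 + 0.0039 + 0.0010) ≈ 29.000 × 0.3330 ≈ 9.657 mg/L.

9.7 mg/L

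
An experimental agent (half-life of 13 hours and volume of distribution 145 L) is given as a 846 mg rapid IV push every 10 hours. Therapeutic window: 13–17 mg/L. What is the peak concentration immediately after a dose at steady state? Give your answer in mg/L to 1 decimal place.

14.1 mg/L

τ/t½ = 10/13 ≈ 0.76923, so fraction remaining f = (1/2)^(10/13) ≈ 0.5867.
Accumulation ratio R = 1/(1 − f) ≈ 1/0.4133 ≈ 2.4195.
Each bolus raises the concentration by D/Vd = 846/145 ≈ 5.834 mg/L.
Steady-state peak Cmax,ss = C₀·R ≈ 5.834 × 2.4195 ≈ 14.115 mg/L.
Peak 14.1 mg/L vs MTC 17 mg/L: below toxic threshold.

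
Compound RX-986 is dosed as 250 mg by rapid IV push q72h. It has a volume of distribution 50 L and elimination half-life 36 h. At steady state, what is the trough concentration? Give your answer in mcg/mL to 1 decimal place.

1.7 mcg/mL

τ = 72 h = 2 half-lives, so f = (1/2)^2 = 0.25.
At steady state, R = 1/(1 − 0.25) = 4/3.
Single-dose peak C₀ = D/Vd = 250/50 = 5 mcg/mL.
Steady-state peak Cmax,ss = C₀·R = 5 × 4/3 ≈ 6.667 mcg/mL.
Steady-state trough Cmin,ss = Cmax,ss·f ≈ 6.667 × 0.25 ≈ 1.667 mcg/mL.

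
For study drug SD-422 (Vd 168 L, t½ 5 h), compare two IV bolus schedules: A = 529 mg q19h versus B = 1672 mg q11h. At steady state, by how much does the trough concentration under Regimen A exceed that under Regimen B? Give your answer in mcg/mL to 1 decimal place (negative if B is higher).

Regimen A: f = (1/2)^(19/5) ≈ 0.0718; Cmin,ss = (529/168)·f/(1−f) ≈ 0.244 mcg/mL.
Regimen B: f = (1/2)^(11/5) ≈ 0.2176; Cmin,ss = (1672/168)·f/(1−f) ≈ 2.768 mcg/mL.
Difference ≈ 0.244 − 2.768 ≈ -2.524 mcg/mL.

-2.5 mcg/mL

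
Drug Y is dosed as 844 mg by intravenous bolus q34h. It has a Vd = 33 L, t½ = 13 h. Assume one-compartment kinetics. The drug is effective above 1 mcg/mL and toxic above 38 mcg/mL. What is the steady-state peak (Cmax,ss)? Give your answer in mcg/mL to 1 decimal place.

Over one 34-h interval, 34/13 ≈ 2.6154 half-lives elapse, leaving f ≈ 0.1632 of each dose.
Accumulation ratio R = 1/(1 − f) ≈ 1/0.8368 ≈ 1.1950.
Each bolus raises the concentration by D/Vd = 844/33 ≈ 25.576 mcg/mL.
Steady-state peak Cmax,ss = C₀·R ≈ 25.576 × 1.1950 ≈ 30.563 mcg/mL.
Peak 30.6 mcg/mL vs MTC 38 mcg/mL: below toxic threshold.

30.6 mcg/mL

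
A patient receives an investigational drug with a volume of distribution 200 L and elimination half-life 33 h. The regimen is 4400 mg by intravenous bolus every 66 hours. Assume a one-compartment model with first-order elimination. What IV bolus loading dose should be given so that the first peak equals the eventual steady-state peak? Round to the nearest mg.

5867 mg

f = (1/2)^(66/33) ≈ 0.250000; accumulation ratio R = 1/(1−f) ≈ 1.33333.
Loading dose to hit Cmax,ss on first dose: D_load = D_maint·R ≈ 4400 × 1.33333 ≈ 5866.65 mg.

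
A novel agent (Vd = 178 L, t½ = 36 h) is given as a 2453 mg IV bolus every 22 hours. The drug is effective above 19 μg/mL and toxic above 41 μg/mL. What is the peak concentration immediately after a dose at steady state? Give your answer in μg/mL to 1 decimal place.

39.9 μg/mL

k = ln2/t½ = ln2/36 ≈ 0.019254 h⁻¹; fraction remaining f = e^(−kτ) = e^(−0.019254×22) ≈ 0.6547.
At steady state, accumulation factor R = 1/(1 − e^(−kτ)) ≈ 2.8960.
Single-dose peak C₀ = D/Vd = 2453/178 ≈ 13.781 μg/mL.
Steady-state peak Cmax,ss = C₀·R ≈ 13.781 × 2.8960 ≈ 39.910 μg/mL.
Peak 39.9 μg/mL vs MTC 41 μg/mL: below toxic threshold.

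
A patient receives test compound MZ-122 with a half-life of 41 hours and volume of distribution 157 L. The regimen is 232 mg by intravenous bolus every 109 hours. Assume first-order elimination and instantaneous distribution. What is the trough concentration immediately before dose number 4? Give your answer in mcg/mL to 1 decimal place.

f = (1/2)^(τ/t½) = (1/2)^(109/41) ≈ 0.1584.
C₀ = D/Vd = 232/157 ≈ 1.478 mcg/mL.
Before the 4th dose, 3 doses have been given. Superposition: Cmin = C₀·(f + f² + … + f^3).
≈ 1.478 × (0.1584 + 0.0251 + 0.0040) ≈ 1.478 × 0.1875 ≈ 0.277 mcg/mL.

0.3 mcg/mL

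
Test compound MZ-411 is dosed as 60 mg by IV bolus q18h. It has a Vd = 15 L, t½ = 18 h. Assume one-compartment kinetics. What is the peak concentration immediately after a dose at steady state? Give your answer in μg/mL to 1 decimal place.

The dosing interval is 1 half-life, so f = 2^(−1) = 0.5.
At steady state, R = 1/(1 − 0.5) = 2/1.
Single-dose peak C₀ = D/Vd = 60/15 = 4 μg/mL.
Steady-state peak Cmax,ss = C₀·R = 4 × 2/1 ≈ 8.000 μg/mL.

8.0 μg/mL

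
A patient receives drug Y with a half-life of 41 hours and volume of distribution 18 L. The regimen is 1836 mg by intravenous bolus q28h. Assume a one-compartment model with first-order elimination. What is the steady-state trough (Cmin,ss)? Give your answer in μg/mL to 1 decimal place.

168.5 μg/mL

k = ln2/t½ = ln2/41 ≈ 0.016906 h⁻¹; fraction remaining f = e^(−kτ) = e^(−0.016906×28) ≈ 0.6229.
At steady state, accumulation factor R = 1/(1 − e^(−kτ)) ≈ 2.6518.
Each bolus raises the concentration by D/Vd = 1836/18 ≈ 102.000 μg/mL.
Cmax,ss = C₀/(1 − f) ≈ 102.000/0.3771 ≈ 270.485 μg/mL.
Steady-state trough Cmin,ss = Cmax,ss·f ≈ 270.485 × 0.6229 ≈ 168.485 μg/mL.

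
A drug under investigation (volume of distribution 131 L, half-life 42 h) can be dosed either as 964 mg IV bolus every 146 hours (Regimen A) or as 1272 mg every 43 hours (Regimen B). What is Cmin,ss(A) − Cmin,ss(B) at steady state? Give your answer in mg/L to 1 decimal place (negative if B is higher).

-8.7 mg/L

Regimen A: f = (1/2)^(146/42) ≈ 0.0899; Cmin,ss = (964/131)·f/(1−f) ≈ 0.727 mg/L.
Regimen B: f = (1/2)^(43/42) ≈ 0.4918; Cmin,ss = (1272/131)·f/(1−f) ≈ 9.397 mg/L.
Difference ≈ 0.727 − 9.397 ≈ -8.670 mg/L.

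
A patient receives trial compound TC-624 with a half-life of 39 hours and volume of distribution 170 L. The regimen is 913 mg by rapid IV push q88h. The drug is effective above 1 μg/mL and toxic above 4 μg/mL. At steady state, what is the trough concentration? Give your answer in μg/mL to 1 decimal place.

1.4 μg/mL

k = ln2/t½ = ln2/39 ≈ 0.017773 h⁻¹; fraction remaining f = e^(−kτ) = e^(−0.017773×88) ≈ 0.2093.
At steady state, accumulation factor R = 1/(1 − e^(−kτ)) ≈ 1.2647.
Single-dose peak C₀ = D/Vd = 913/170 ≈ 5.371 μg/mL.
Cmax,ss = C₀/(1 − f) ≈ 5.371/0.7907 ≈ 6.793 μg/mL.
One interval later, Cmin,ss = Cmax,ss·e^(−kτ) ≈ 6.793 × 0.2093 ≈ 1.422 μg/mL.
Trough 1.4 μg/mL vs MEC 1 μg/mL: adequate.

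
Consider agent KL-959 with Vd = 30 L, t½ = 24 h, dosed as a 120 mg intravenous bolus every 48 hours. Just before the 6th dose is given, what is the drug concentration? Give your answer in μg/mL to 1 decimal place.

1.3 μg/mL

f = (1/2)^(τ/t½) = (1/2)^(48/24) ≈ 0.2500.
C₀ = D/Vd = 120/30 ≈ 4.000 μg/mL.
Before the 6th dose, 5 doses have been given. Superposition: Cmin = C₀·(f + f² + … + f^5).
≈ 4.000 × (0.2500 + 0.0625 + 0.0156 + 0.0039 + 0.0010) ≈ 4.000 × 0.3330 ≈ 1.332 μg/mL.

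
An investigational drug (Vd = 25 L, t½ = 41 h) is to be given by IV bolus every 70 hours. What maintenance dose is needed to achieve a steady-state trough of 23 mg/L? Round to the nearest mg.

τ/t½ = 70/41 ≈ 1.7073, so f = (1/2)^(70/41) ≈ 0.306229.
Cmin,ss = (D/Vd)·f/(1−f), so D = Cmin,ss·Vd·(1−f)/f.
D = 23 × 25 × (1−f)/f ≈ 23 × 25 × 2.26553 ≈ 1302.68 mg.

1303 mg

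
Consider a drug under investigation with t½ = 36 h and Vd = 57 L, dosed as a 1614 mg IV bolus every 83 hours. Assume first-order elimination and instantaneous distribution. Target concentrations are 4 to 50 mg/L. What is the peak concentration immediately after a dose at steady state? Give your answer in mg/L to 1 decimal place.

35.5 mg/L

τ/t½ = 83/36 ≈ 2.3056, so fraction remaining f = (1/2)^(83/36) ≈ 0.2023.
At steady state, accumulation factor R = 1/(1 − e^(−kτ)) ≈ 1.2536.
Single-dose peak C₀ = D/Vd = 1614/57 ≈ 28.316 mg/L.
Steady-state peak Cmax,ss = C₀·R ≈ 28.316 × 1.2536 ≈ 35.497 mg/L.
Peak 35.5 mg/L vs MTC 50 mg/L: below toxic threshold.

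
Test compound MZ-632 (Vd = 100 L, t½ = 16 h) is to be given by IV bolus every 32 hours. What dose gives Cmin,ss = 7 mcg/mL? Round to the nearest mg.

τ/t½ = 32/16 ≈ 2, so f = (1/2)^(32/16) ≈ 0.250000.
Cmin,ss = (D/Vd)·f/(1−f), so D = Cmin,ss·Vd·(1−f)/f.
D = 7 × 100 × (1−f)/f ≈ 7 × 100 × 3.00000 ≈ 2100.00 mg.

2100 mg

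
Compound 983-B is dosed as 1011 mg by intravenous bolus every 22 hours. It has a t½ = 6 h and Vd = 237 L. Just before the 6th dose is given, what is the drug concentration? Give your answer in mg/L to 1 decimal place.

0.4 mg/L

f = (1/2)^(τ/t½) = (1/2)^(22/6) ≈ 0.0787.
C₀ = D/Vd = 1011/237 ≈ 4.266 mg/L.
Before the 6th dose, 5 doses have been given. Superposition: Cmin = C₀·(f + f² + … + f^5).
≈ 4.266 × (0.0787 + 0.0062 + 0.0005 + 0.0000 + 0.0000) ≈ 4.266 × 0.0854 ≈ 0.364 mg/L.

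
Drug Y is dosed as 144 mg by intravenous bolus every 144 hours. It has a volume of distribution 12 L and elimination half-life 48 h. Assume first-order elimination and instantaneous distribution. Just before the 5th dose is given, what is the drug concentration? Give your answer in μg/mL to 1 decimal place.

1.7 μg/mL

f = (1/2)^(τ/t½) = (1/2)^(144/48) ≈ 0.1250.
C₀ = D/Vd = 144/12 ≈ 12.000 μg/mL.
Before the 5th dose, 4 doses have been given. Superposition: Cmin = C₀·(f + f² + … + f^4).
≈ 12.000 × (0.1250 + 0.0156 + 0.0020 + 0.0002) ≈ 12.000 × 0.1428 ≈ 1.714 μg/mL.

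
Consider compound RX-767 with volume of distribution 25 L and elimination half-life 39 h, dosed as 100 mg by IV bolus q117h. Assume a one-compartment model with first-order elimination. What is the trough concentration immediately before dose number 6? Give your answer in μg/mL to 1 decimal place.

0.6 μg/mL

f = (1/2)^(τ/t½) = (1/2)^(117/39) ≈ 0.1250.
C₀ = D/Vd = 100/25 ≈ 4.000 μg/mL.
Before the 6th dose, 5 doses have been given. Superposition: Cmin = C₀·(f + f² + … + f^5).
≈ 4.000 × (0.1250 + 0.0156 + 0.0020 + 0.0002 + 0.0000) ≈ 4.000 × 0.1428 ≈ 0.571 μg/mL.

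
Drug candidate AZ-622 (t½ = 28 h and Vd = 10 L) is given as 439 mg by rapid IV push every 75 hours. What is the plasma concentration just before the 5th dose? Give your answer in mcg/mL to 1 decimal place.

f = (1/2)^(τ/t½) = (1/2)^(75/28) ≈ 0.1562.
C₀ = D/Vd = 439/10 ≈ 43.900 mcg/mL.
Before the 5th dose, 4 doses have been given. Superposition: Cmin = C₀·(f + f² + … + f^4).
≈ 43.900 × (0.1562 + 0.0244 + 0.0038 + 0.0006) ≈ 43.900 × 0.1850 ≈ 8.121 mcg/mL.

8.1 mcg/mL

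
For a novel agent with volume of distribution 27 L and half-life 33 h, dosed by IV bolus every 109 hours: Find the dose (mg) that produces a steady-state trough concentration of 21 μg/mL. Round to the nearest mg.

5029 mg

τ/t½ = 109/33 ≈ 3.303, so f = (1/2)^(109/33) ≈ 0.101319.
Cmin,ss = (D/Vd)·f/(1−f), so D = Cmin,ss·Vd·(1−f)/f.
D = 21 × 27 × (1−f)/f ≈ 21 × 27 × 8.86982 ≈ 5029.19 mg.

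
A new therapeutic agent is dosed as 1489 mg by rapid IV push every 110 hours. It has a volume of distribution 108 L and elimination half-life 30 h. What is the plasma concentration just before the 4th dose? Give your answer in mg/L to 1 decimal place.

1.2 mg/L

f = (1/2)^(τ/t½) = (1/2)^(110/30) ≈ 0.0787.
C₀ = D/Vd = 1489/108 ≈ 13.787 mg/L.
Before the 4th dose, 3 doses have been given. Superposition: Cmin = C₀·(f + f² + … + f^3).
≈ 13.787 × (0.0787 + 0.0062 + 0.0005) ≈ 13.787 × 0.0854 ≈ 1.177 mg/L.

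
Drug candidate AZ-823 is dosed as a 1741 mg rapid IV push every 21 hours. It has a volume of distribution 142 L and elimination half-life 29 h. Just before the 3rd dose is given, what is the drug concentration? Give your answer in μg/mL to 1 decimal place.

f = (1/2)^(τ/t½) = (1/2)^(21/29) ≈ 0.6054.
C₀ = D/Vd = 1741/142 ≈ 12.261 μg/mL.
Before the 3rd dose, 2 doses have been given. Superposition: Cmin = C₀·(f + f²).
≈ 12.261 × (0.6054 + 0.3665) ≈ 12.261 × 0.9719 ≈ 11.916 μg/mL.

11.9 μg/mL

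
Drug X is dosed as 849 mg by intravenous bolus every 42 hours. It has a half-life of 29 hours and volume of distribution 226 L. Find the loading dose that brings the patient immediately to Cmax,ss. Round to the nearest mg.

f = (1/2)^(42/29) ≈ 0.366459; accumulation ratio R = 1/(1−f) ≈ 1.57843.
Loading dose to hit Cmax,ss on first dose: D_load = D_maint·R ≈ 849 × 1.57843 ≈ 1340.09 mg.

1340 mg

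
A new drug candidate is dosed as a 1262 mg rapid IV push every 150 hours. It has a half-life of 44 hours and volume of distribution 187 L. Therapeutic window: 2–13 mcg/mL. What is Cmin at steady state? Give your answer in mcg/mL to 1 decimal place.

0.7 mcg/mL

k = ln2/t½ = ln2/44 ≈ 0.015753 h⁻¹; fraction remaining f = e^(−kτ) = e^(−0.015753×150) ≈ 0.0941.
At steady state, accumulation factor R = 1/(1 − e^(−kτ)) ≈ 1.1039.
Single-dose peak C₀ = D/Vd = 1262/187 ≈ 6.749 mcg/mL.
Cmax,ss = C₀/(1 − f) ≈ 6.749/0.9059 ≈ 7.450 mcg/mL.
One interval later, Cmin,ss = Cmax,ss·e^(−kτ) ≈ 7.450 × 0.0941 ≈ 0.701 mcg/mL.
Trough 0.7 mcg/mL vs MEC 2 mcg/mL: subtherapeutic.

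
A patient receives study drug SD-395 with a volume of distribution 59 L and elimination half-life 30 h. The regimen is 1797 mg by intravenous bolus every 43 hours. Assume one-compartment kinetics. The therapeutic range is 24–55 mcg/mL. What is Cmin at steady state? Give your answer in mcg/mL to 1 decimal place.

Over one 43-h interval, 43/30 ≈ 1.4333 half-lives elapse, leaving f ≈ 0.3703 of each dose.
Accumulation ratio R = 1/(1 − f) ≈ 1/0.6297 ≈ 1.5881.
Single-dose peak C₀ = D/Vd = 1797/59 ≈ 30.458 mcg/mL.
Cmax,ss = C₀/(1 − f) ≈ 30.458/0.6297 ≈ 48.369 mcg/mL.
Steady-state trough Cmin,ss = Cmax,ss·f ≈ 48.369 × 0.3703 ≈ 17.911 mcg/mL.
Trough 17.9 mcg/mL vs MEC 24 mcg/mL: subtherapeutic.

17.9 mcg/mL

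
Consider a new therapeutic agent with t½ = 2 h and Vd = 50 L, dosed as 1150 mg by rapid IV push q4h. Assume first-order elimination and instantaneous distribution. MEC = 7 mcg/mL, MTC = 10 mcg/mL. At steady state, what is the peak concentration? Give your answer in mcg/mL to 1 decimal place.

τ = 4 h = 2 half-lives, so f = (1/2)^2 = 0.25.
Accumulation ratio R = 1/(1 − f) = 1/0.75 = 4/3.
Single-dose peak C₀ = D/Vd = 1150/50 = 23 mcg/mL.
Steady-state peak Cmax,ss = C₀·R = 23 × 4/3 ≈ 30.667 mcg/mL.
Peak 30.7 mcg/mL vs MTC 10 mcg/mL: exceeds toxic threshold.

30.7 mcg/mL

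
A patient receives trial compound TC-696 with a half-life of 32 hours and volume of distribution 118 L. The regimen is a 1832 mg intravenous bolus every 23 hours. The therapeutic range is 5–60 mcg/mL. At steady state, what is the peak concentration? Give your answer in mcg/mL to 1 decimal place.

39.6 mcg/mL

τ/t½ = 23/32 ≈ 0.71875, so fraction remaining f = (1/2)^(23/32) ≈ 0.6076.
At steady state, accumulation factor R = 1/(1 − e^(−kτ)) ≈ 2.5484.
Single-dose peak C₀ = D/Vd = 1832/118 ≈ 15.525 mcg/mL.
Steady-state peak Cmax,ss = C₀·R ≈ 15.525 × 2.5484 ≈ 39.564 mcg/mL.
Peak 39.6 mcg/mL vs MTC 60 mcg/mL: below toxic threshold.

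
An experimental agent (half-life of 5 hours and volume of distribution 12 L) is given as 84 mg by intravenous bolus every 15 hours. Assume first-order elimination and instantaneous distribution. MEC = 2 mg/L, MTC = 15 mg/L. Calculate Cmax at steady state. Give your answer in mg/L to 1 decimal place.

8.0 mg/L

The dosing interval is 3 half-lives, so f = 2^(−3) = 0.125.
At steady state, R = 1/(1 − 0.125) = 8/7.
Single-dose peak C₀ = D/Vd = 84/12 = 7 mg/L.
Steady-state peak Cmax,ss = C₀·R = 7 × 8/7 ≈ 8.000 mg/L.
Peak 8.0 mg/L vs MTC 15 mg/L: below toxic threshold.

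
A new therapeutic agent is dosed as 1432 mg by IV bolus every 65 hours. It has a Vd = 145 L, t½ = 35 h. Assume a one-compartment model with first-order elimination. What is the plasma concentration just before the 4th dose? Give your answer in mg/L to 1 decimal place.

f = (1/2)^(τ/t½) = (1/2)^(65/35) ≈ 0.2760.
C₀ = D/Vd = 1432/145 ≈ 9.876 mg/L.
Before the 4th dose, 3 doses have been given. Superposition: Cmin = C₀·(f + f² + … + f^3).
≈ 9.876 × (0.2760 + 0.0762 + 0.0210) ≈ 9.876 × 0.3732 ≈ 3.686 mg/L.

3.7 mg/L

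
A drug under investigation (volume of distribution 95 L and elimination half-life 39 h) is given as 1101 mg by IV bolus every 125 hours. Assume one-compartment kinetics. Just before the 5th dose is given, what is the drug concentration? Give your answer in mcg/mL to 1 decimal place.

f = (1/2)^(τ/t½) = (1/2)^(125/39) ≈ 0.1084.
C₀ = D/Vd = 1101/95 ≈ 11.589 mcg/mL.
Before the 5th dose, 4 doses have been given. Superposition: Cmin = C₀·(f + f² + … + f^4).
≈ 11.589 × (0.1084 + 0.0118 + 0.0013 + 0.0001) ≈ 11.589 × 0.1216 ≈ 1.409 mcg/mL.

1.4 mcg/mL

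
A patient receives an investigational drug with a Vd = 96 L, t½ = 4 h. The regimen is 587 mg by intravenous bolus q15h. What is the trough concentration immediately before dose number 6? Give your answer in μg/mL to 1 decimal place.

0.5 μg/mL

f = (1/2)^(τ/t½) = (1/2)^(15/4) ≈ 0.0743.
C₀ = D/Vd = 587/96 ≈ 6.115 μg/mL.
Before the 6th dose, 5 doses have been given. Superposition: Cmin = C₀·(f + f² + … + f^5).
≈ 6.115 × (0.0743 + 0.0055 + 0.0004 + 0.0000 + 0.0000) ≈ 6.115 × 0.0802 ≈ 0.490 μg/mL.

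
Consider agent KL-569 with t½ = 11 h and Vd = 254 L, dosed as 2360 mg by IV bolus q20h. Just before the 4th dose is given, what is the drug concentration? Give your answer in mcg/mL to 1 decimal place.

3.6 mcg/mL

f = (1/2)^(τ/t½) = (1/2)^(20/11) ≈ 0.2836.
C₀ = D/Vd = 2360/254 ≈ 9.291 mcg/mL.
Before the 4th dose, 3 doses have been given. Superposition: Cmin = C₀·(f + f² + … + f^3).
≈ 9.291 × (0.2836 + 0.0804 + 0.0228) ≈ 9.291 × 0.3868 ≈ 3.594 mcg/mL.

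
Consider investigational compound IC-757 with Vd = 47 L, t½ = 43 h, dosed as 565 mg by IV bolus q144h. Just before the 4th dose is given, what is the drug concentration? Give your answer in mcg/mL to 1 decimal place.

f = (1/2)^(τ/t½) = (1/2)^(144/43) ≈ 0.0982.
C₀ = D/Vd = 565/47 ≈ 12.021 mcg/mL.
Before the 4th dose, 3 doses have been given. Superposition: Cmin = C₀·(f + f² + … + f^3).
≈ 12.021 × (0.0982 + 0.0096 + 0.0009) ≈ 12.021 × 0.1087 ≈ 1.307 mcg/mL.

1.3 mcg/mL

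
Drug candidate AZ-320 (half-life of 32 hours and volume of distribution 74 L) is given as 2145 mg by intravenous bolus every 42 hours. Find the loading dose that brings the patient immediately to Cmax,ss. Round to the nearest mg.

3591 mg

f = (1/2)^(42/32) ≈ 0.402623; accumulation ratio R = 1/(1−f) ≈ 1.67398.
Loading dose to hit Cmax,ss on first dose: D_load = D_maint·R ≈ 2145 × 1.67398 ≈ 3590.69 mg.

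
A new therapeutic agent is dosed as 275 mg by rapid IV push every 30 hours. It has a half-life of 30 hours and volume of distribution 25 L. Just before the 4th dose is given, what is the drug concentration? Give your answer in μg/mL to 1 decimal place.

9.6 μg/mL

f = (1/2)^(τ/t½) = (1/2)^(30/30) ≈ 0.5000.
C₀ = D/Vd = 275/25 ≈ 11.000 μg/mL.
Before the 4th dose, 3 doses have been given. Superposition: Cmin = C₀·(f + f² + … + f^3).
≈ 11.000 × (0.5000 + 0.2500 + 0.1250) ≈ 11.000 × 0.8750 ≈ 9.625 μg/mL.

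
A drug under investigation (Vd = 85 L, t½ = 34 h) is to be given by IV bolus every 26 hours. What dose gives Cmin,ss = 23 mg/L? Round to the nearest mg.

τ/t½ = 26/34 ≈ 0.76471, so f = (1/2)^(26/34) ≈ 0.588573.
Cmin,ss = (D/Vd)·f/(1−f), so D = Cmin,ss·Vd·(1−f)/f.
D = 23 × 85 × (1−f)/f ≈ 23 × 85 × 0.69902 ≈ 1366.58 mg.

1367 mg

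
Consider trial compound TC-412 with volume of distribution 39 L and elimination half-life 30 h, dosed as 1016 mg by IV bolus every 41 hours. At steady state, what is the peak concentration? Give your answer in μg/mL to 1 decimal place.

Over one 41-h interval, 41/30 ≈ 1.3667 half-lives elapse, leaving f ≈ 0.3878 of each dose.
At steady state, accumulation factor R = 1/(1 − e^(−kτ)) ≈ 1.6335.
Each bolus raises the concentration by D/Vd = 1016/39 ≈ 26.051 μg/mL.
Steady-state peak Cmax,ss = C₀·R ≈ 26.051 × 1.6335 ≈ 42.554 μg/mL.

42.6 μg/mL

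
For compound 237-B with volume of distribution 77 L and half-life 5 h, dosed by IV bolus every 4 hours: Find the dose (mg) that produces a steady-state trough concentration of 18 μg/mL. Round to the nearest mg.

τ/t½ = 4/5 ≈ 0.8, so f = (1/2)^(4/5) ≈ 0.574349.
Cmin,ss = (D/Vd)·f/(1−f), so D = Cmin,ss·Vd·(1−f)/f.
D = 18 × 77 × (1−f)/f ≈ 18 × 77 × 0.74110 ≈ 1027.16 mg.

1027 mg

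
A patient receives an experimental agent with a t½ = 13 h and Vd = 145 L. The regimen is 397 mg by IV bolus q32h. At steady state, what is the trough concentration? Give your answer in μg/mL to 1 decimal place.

0.6 μg/mL

τ/t½ = 32/13 ≈ 2.4615, so fraction remaining f = (1/2)^(32/13) ≈ 0.1816.
At steady state, accumulation factor R = 1/(1 − e^(−kτ)) ≈ 1.2219.
Each bolus raises the concentration by D/Vd = 397/145 ≈ 2.738 μg/mL.
Steady-state peak Cmax,ss = C₀·R ≈ 2.738 × 1.2219 ≈ 3.346 μg/mL.
Steady-state trough Cmin,ss = Cmax,ss·f ≈ 3.346 × 0.1816 ≈ 0.608 μg/mL.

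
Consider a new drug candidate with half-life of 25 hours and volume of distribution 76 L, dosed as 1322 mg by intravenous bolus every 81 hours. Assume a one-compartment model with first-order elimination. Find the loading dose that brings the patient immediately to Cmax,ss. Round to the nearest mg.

1478 mg

f = (1/2)^(81/25) ≈ 0.105843; accumulation ratio R = 1/(1−f) ≈ 1.11837.
Loading dose to hit Cmax,ss on first dose: D_load = D_maint·R ≈ 1322 × 1.11837 ≈ 1478.49 mg.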